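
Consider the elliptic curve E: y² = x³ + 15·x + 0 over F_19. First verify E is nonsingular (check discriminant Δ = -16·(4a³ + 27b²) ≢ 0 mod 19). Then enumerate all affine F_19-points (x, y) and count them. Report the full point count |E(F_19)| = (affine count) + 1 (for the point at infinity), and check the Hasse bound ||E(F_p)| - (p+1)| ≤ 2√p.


Affine points = {(0, 0), (1, 4), (1, 15), (2, 0), (7, 7), (7, 12), (8, 9), (8, 10), (9, 3), (9, 16), (13, 6), (13, 13), (14, 3), (14, 16), (15, 3), (15, 16), (16, 2), (16, 17), (17, 0)}; affine count = 19; |E(F_19)| = 20.

Discriminant check: Δ ∝ 4a³ + 27b² = 4·15³ + 27·0² = 4·3375 + 27·0 ≡ 10 (mod 19). Nonzero ⇒ E is nonsingular.
For each x ∈ F_19, compute rhs = x³ + 15·x + 0 mod 19, then count y ∈ F_19 with y² ≡ rhs.
  x = 0: rhs = 0, matching y values: 0 (1 points).
  x = 1: rhs = 16, matching y values: 4, 15 (2 points).
  x = 2: rhs = 0, matching y values: 0 (1 points).
  x = 3: rhs = 15, matching y values: none (0 points).
  x = 4: rhs = 10, matching y values: none (0 points).
  x = 5: rhs = 10, matching y values: none (0 points).
  x = 6: rhs = 2, matching y values: none (0 points).
  x = 7: rhs = 11, matching y values: 7, 12 (2 points).
  x = 8: rhs = 5, matching y values: 9, 10 (2 points).
  x = 9: rhs = 9, matching y values: 3, 16 (2 points).
  x = 10: rhs = 10, matching y values: none (0 points).
  x = 11: rhs = 14, matching y values: none (0 points).
  x = 12: rhs = 8, matching y values: none (0 points).
  x = 13: rhs = 17, matching y values: 6, 13 (2 points).
  x = 14: rhs = 9, matching y values: 3, 16 (2 points).
  x = 15: rhs = 9, matching y values: 3, 16 (2 points).
  x = 16: rhs = 4, matching y values: 2, 17 (2 points).
  x = 17: rhs = 0, matching y values: 0 (1 points).
  x = 18: rhs = 3, matching y values: none (0 points).
Total affine count: 19.
Full point count |E(F_19)| = 19 + 1 = 20.
Hasse bound: |20 − (19+1)| = |0| = 0 ≤ 2√19 ≈ 8.7178 ✓.


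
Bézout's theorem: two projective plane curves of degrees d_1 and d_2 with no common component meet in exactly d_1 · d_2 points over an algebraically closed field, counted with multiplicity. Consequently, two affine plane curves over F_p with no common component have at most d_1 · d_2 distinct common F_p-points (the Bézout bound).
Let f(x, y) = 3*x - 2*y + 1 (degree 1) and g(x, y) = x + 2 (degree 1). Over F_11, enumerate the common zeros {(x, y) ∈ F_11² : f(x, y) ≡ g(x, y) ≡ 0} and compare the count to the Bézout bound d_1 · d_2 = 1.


Common zeros: {(9, 3)}; count = 1; Bézout bound = 1.

deg(f) = 1, deg(g) = 1, so Bézout bound = 1.
Scan x ∈ F_11. For each x, list the y ∈ F_11 with f(x, y) ≡ 0 and those with g(x, y) ≡ 0 (mod 11); the common zeros in that column are the intersection.
  x = 0: f ≡ 0 at y ∈ {6}; g ≡ 0 at y ∈ ∅; common: ∅.
  x = 1: f ≡ 0 at y ∈ {2}; g ≡ 0 at y ∈ ∅; common: ∅.
  x = 2: f ≡ 0 at y ∈ {9}; g ≡ 0 at y ∈ ∅; common: ∅.
  x = 3: f ≡ 0 at y ∈ {5}; g ≡ 0 at y ∈ ∅; common: ∅.
  x = 4: f ≡ 0 at y ∈ {1}; g ≡ 0 at y ∈ ∅; common: ∅.
  x = 5: f ≡ 0 at y ∈ {8}; g ≡ 0 at y ∈ ∅; common: ∅.
  x = 6: f ≡ 0 at y ∈ {4}; g ≡ 0 at y ∈ ∅; common: ∅.
  x = 7: f ≡ 0 at y ∈ {0}; g ≡ 0 at y ∈ ∅; common: ∅.
  x = 8: f ≡ 0 at y ∈ {7}; g ≡ 0 at y ∈ ∅; common: ∅.
  x = 9: f ≡ 0 at y ∈ {3}; g ≡ 0 at y ∈ {0, 1, 2, 3, 4, 5, 6, 7, 8, 9, 10}; common: {3}.
  x = 10: f ≡ 0 at y ∈ {10}; g ≡ 0 at y ∈ ∅; common: ∅.
Collecting: common zeros = {(9, 3)}, so the count is 1.
Comparison with the Bézout bound: 1 ≤ 1 = deg(f)·deg(g), as expected for curves with no common component (the bound is attained).


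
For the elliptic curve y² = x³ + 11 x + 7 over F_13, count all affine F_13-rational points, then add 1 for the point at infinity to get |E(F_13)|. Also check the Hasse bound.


Affine points = {(6, 4), (6, 9), (8, 3), (8, 10), (9, 4), (9, 9), (10, 5), (10, 8), (11, 4), (11, 9)}; affine count = 10; |E(F_13)| = 11.

Discriminant check: Δ ∝ 4a³ + 27b² = 4·11³ + 27·7² = 4·1331 + 27·49 ≡ 4 (mod 13). Nonzero ⇒ E is nonsingular.
For each x ∈ F_13, compute rhs = x³ + 11·x + 7 mod 13, then count y ∈ F_13 with y² ≡ rhs.
  x = 0: rhs = 7, matching y values: none (0 points).
  x = 1: rhs = 6, matching y values: none (0 points).
  x = 2: rhs = 11, matching y values: none (0 points).
  x = 3: rhs = 2, matching y values: none (0 points).
  x = 4: rhs = 11, matching y values: none (0 points).
  x = 5: rhs = 5, matching y values: none (0 points).
  x = 6: rhs = 3, matching y values: 4, 9 (2 points).
  x = 7: rhs = 11, matching y values: none (0 points).
  x = 8: rhs = 9, matching y values: 3, 10 (2 points).
  x = 9: rhs = 3, matching y values: 4, 9 (2 points).
  x = 10: rhs = 12, matching y values: 5, 8 (2 points).
  x = 11: rhs = 3, matching y values: 4, 9 (2 points).
  x = 12: rhs = 8, matching y values: none (0 points).
Total affine count: 10.
Full point count |E(F_13)| = 10 + 1 = 11.
Hasse bound: |11 − (13+1)| = |-3| = 3 ≤ 2√13 ≈ 7.2111 ✓.


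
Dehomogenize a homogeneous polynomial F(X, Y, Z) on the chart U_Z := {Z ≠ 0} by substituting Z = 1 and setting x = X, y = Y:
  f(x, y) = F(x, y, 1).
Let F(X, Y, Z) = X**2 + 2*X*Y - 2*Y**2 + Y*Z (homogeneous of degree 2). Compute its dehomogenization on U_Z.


f(x, y) = x**2 + 2*x*y - 2*y**2 + y

On U_Z we set Z = 1. Each monomial c·X^i·Y^j·Z^k in F becomes c·x^i·y^j·1^k = c·x^i·y^j.
Substituting Z = 1: F(X, Y, 1) = x**2 + 2*x*y - 2*y**2 + y.
Note: deg(f) ≤ deg(F) = 2; strict inequality happens when F is divisible by Z (lost terms).


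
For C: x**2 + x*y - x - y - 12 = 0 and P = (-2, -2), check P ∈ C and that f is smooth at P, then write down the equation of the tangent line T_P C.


Tangent line at P: -7*x - 3*y - 20 = 0.

Step 1: f(-2, -2) = 0, so P lies on C.
Step 2: partial derivatives
  f_x(x, y) = 2*x + y - 1, f_y(x, y) = x - 1.
  f_x(P) = -7, f_y(P) = -3 (gradient nonzero, so P is smooth).
Step 3: tangent line at P: -7·(x − -2) + -3·(y − -2) = 0.
Expanding: -7*x - 3*y - 20 = 0.


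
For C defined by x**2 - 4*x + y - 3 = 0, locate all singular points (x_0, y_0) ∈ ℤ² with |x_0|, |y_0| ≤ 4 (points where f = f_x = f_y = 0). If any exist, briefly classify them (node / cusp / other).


No singular points in the scanned grid; C is smooth there.

Compute partial derivatives:
  f_x = 2*x - 4.
  f_y = 1.
f_y = 1 is a nonzero constant, so f_y never vanishes: no point (x, y) can satisfy f = f_x = f_y = 0. In particular no (x, y) ∈ {−4, ..., 4}² is singular; the curve is smooth.


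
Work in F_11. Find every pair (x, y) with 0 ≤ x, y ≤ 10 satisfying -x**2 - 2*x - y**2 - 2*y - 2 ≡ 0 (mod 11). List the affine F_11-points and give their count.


Affine F_11-points: {(10, 10)}; count = 1.

For each of the 121 pairs (x, y) ∈ F_11², evaluate f(x, y) mod 11. Record the zeros.
  x = 0: [0↦9, 1↦6, 2↦1, 3↦5, 4↦7, 5↦7, 6↦5, 7↦1, 8↦6, 9↦9, 10↦10]  zeros at y ∈ ∅
  x = 1: [0↦6, 1↦3, 2↦9, 3↦2, 4↦4, 5↦4, 6↦2, 7↦9, 8↦3, 9↦6, 10↦7]  zeros at y ∈ ∅
  x = 2: [0↦1, 1↦9, 2↦4, 3↦8, 4↦10, 5↦10, 6↦8, 7↦4, 8↦9, 9↦1, 10↦2]  zeros at y ∈ ∅
  x = 3: [0↦5, 1↦2, 2↦8, 3↦1, 4↦3, 5↦3, 6↦1, 7↦8, 8↦2, 9↦5, 10↦6]  zeros at y ∈ ∅
  x = 4: [0↦7, 1↦4, 2↦10, 3↦3, 4↦5, 5↦5, 6↦3, 7↦10, 8↦4, 9↦7, 10↦8]  zeros at y ∈ ∅
  x = 5: [0↦7, 1↦4, 2↦10, 3↦3, 4↦5, 5↦5, 6↦3, 7↦10, 8↦4, 9↦7, 10↦8]  zeros at y ∈ ∅
  x = 6: [0↦5, 1↦2, 2↦8, 3↦1, 4↦3, 5↦3, 6↦1, 7↦8, 8↦2, 9↦5, 10↦6]  zeros at y ∈ ∅
  x = 7: [0↦1, 1↦9, 2↦4, 3↦8, 4↦10, 5↦10, 6↦8, 7↦4, 8↦9, 9↦1, 10↦2]  zeros at y ∈ ∅
  x = 8: [0↦6, 1↦3, 2↦9, 3↦2, 4↦4, 5↦4, 6↦2, 7↦9, 8↦3, 9↦6, 10↦7]  zeros at y ∈ ∅
  x = 9: [0↦9, 1↦6, 2↦1, 3↦5, 4↦7, 5↦7, 6↦5, 7↦1, 8↦6, 9↦9, 10↦10]  zeros at y ∈ ∅
  x = 10: [0↦10, 1↦7, 2↦2, 3↦6, 4↦8, 5↦8, 6↦6, 7↦2, 8↦7, 9↦10, 10↦0]  zeros at y ∈ {10}
Collecting zeros: affine points = {(10, 10)}.
Total count |C(F_11)_aff| = 1.


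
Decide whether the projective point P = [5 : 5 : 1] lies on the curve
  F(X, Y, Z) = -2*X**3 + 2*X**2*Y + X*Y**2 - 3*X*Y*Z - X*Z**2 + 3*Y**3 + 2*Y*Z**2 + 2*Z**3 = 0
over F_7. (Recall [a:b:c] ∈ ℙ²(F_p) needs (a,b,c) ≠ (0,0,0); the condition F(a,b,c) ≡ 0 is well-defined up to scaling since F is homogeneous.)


F(5,5,1) ≡ 5 (mod 7); P is NOT on the curve.

Evaluate F(5, 5, 1) term-by-term (mod 7).
  -2*X**3 ↦ -2·125·1·1 = -250
  2*X**2*Y ↦ 2·25·5·1 = 250
  X*Y**2 ↦ 1·5·25·1 = 125
  -3*X*Y*Z ↦ -3·5·5·1 = -75
  -X*Z**2 ↦ -1·5·1·1 = -5
  3*Y**3 ↦ 3·1·125·1 = 375
  2*Y*Z**2 ↦ 2·1·5·1 = 10
  2*Z**3 ↦ 2·1·1·1 = 2
Sum: F(5, 5, 1) = (-250) + (250) + (125) + (-75) + (-5) + (375) + (10) + (2) = 432.
Reducing mod 7: 432 ≡ 5 (mod 7).
Since F(a, b, c) ≡ 5 ≠ 0 (mod 7), P does NOT lie on the curve.


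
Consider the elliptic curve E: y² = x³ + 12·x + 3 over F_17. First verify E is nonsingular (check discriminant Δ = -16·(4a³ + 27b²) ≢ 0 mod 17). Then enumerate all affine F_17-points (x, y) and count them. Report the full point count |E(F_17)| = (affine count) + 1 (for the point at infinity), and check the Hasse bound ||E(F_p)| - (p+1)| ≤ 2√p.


Affine points = {(1, 4), (1, 13), (2, 1), (2, 16), (3, 7), (3, 10), (4, 8), (4, 9), (5, 1), (5, 16), (6, 6), (6, 11), (8, 4), (8, 13), (10, 1), (10, 16), (11, 2), (11, 15), (14, 5), (14, 12)}; affine count = 20; |E(F_17)| = 21.

Discriminant check: Δ ∝ 4a³ + 27b² = 4·12³ + 27·3² = 4·1728 + 27·9 ≡ 15 (mod 17). Nonzero ⇒ E is nonsingular.
For each x ∈ F_17, compute rhs = x³ + 12·x + 3 mod 17, then count y ∈ F_17 with y² ≡ rhs.
  x = 0: rhs = 3, matching y values: none (0 points).
  x = 1: rhs = 16, matching y values: 4, 13 (2 points).
  x = 2: rhs = 1, matching y values: 1, 16 (2 points).
  x = 3: rhs = 15, matching y values: 7, 10 (2 points).
  x = 4: rhs = 13, matching y values: 8, 9 (2 points).
  x = 5: rhs = 1, matching y values: 1, 16 (2 points).
  x = 6: rhs = 2, matching y values: 6, 11 (2 points).
  x = 7: rhs = 5, matching y values: none (0 points).
  x = 8: rhs = 16, matching y values: 4, 13 (2 points).
  x = 9: rhs = 7, matching y values: none (0 points).
  x = 10: rhs = 1, matching y values: 1, 16 (2 points).
  x = 11: rhs = 4, matching y values: 2, 15 (2 points).
  x = 12: rhs = 5, matching y values: none (0 points).
  x = 13: rhs = 10, matching y values: none (0 points).
  x = 14: rhs = 8, matching y values: 5, 12 (2 points).
  x = 15: rhs = 5, matching y values: none (0 points).
  x = 16: rhs = 7, matching y values: none (0 points).
Total affine count: 20.
Full point count |E(F_17)| = 20 + 1 = 21.
Hasse bound: |21 − (17+1)| = |3| = 3 ≤ 2√17 ≈ 8.2462 ✓.


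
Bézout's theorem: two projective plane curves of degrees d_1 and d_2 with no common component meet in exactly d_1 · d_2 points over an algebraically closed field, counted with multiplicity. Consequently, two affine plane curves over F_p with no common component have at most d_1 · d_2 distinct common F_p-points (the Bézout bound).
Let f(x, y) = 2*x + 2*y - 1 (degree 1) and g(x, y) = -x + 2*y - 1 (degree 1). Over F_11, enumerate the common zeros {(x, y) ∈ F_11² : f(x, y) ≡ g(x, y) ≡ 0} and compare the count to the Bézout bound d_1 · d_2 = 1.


Common zeros: {(0, 6)}; count = 1; Bézout bound = 1.

deg(f) = 1, deg(g) = 1, so Bézout bound = 1.
Scan x ∈ F_11. For each x, list the y ∈ F_11 with f(x, y) ≡ 0 and those with g(x, y) ≡ 0 (mod 11); the common zeros in that column are the intersection.
  x = 0: f ≡ 0 at y ∈ {6}; g ≡ 0 at y ∈ {6}; common: {6}.
  x = 1: f ≡ 0 at y ∈ {5}; g ≡ 0 at y ∈ {1}; common: ∅.
  x = 2: f ≡ 0 at y ∈ {4}; g ≡ 0 at y ∈ {7}; common: ∅.
  x = 3: f ≡ 0 at y ∈ {3}; g ≡ 0 at y ∈ {2}; common: ∅.
  x = 4: f ≡ 0 at y ∈ {2}; g ≡ 0 at y ∈ {8}; common: ∅.
  x = 5: f ≡ 0 at y ∈ {1}; g ≡ 0 at y ∈ {3}; common: ∅.
  x = 6: f ≡ 0 at y ∈ {0}; g ≡ 0 at y ∈ {9}; common: ∅.
  x = 7: f ≡ 0 at y ∈ {10}; g ≡ 0 at y ∈ {4}; common: ∅.
  x = 8: f ≡ 0 at y ∈ {9}; g ≡ 0 at y ∈ {10}; common: ∅.
  x = 9: f ≡ 0 at y ∈ {8}; g ≡ 0 at y ∈ {5}; common: ∅.
  x = 10: f ≡ 0 at y ∈ {7}; g ≡ 0 at y ∈ {0}; common: ∅.
Collecting: common zeros = {(0, 6)}, so the count is 1.
Comparison with the Bézout bound: 1 ≤ 1 = deg(f)·deg(g), as expected for curves with no common component (the bound is attained).


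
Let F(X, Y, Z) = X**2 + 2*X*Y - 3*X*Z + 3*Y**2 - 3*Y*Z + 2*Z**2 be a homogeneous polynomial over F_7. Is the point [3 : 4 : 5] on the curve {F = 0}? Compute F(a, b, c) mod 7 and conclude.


F(3,4,5) ≡ 5 (mod 7); P is NOT on the curve.

Evaluate F(3, 4, 5) term-by-term (mod 7).
  X**2 ↦ 1·9·1·1 = 9
  2*X*Y ↦ 2·3·4·1 = 24
  -3*X*Z ↦ -3·3·1·5 = -45
  3*Y**2 ↦ 3·1·16·1 = 48
  -3*Y*Z ↦ -3·1·4·5 = -60
  2*Z**2 ↦ 2·1·1·25 = 50
Sum: F(3, 4, 5) = (9) + (24) + (-45) + (48) + (-60) + (50) = 26.
Reducing mod 7: 26 ≡ 5 (mod 7).
Since F(a, b, c) ≡ 5 ≠ 0 (mod 7), P does NOT lie on the curve.


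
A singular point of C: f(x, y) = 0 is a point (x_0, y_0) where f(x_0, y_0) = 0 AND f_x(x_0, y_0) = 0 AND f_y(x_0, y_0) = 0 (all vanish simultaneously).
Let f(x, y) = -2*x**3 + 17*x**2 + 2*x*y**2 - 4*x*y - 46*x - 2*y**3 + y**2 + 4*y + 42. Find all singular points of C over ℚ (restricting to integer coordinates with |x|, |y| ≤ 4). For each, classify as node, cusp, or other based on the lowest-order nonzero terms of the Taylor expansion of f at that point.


Singular points: {(3, 1)}; classification: node.

Compute partial derivatives:
  f_x = -6*x**2 + 34*x + 2*y**2 - 4*y - 46.
  f_y = 4*x*y - 4*x - 6*y**2 + 2*y + 4.
Scan x_0 ∈ {−4, ..., 4}. For each x_0, f_y(x_0, y) is a polynomial in y; find its integer roots y ∈ {−4, ..., 4}, then test f_x and f at those candidates.
  x = -4: f_y(-4, y) = -6*y**2 - 14*y + 20; vanishes at y ∈ {1}. (-4, 1): f_x = -280 ≠ 0.
  x = -3: f_y(-3, y) = -6*y**2 - 10*y + 16; vanishes at y ∈ {1}. (-3, 1): f_x = -204 ≠ 0.
  x = -2: f_y(-2, y) = -6*y**2 - 6*y + 12; vanishes at y ∈ {-2, 1}. (-2, -2): f_x = -122 ≠ 0; (-2, 1): f_x = -140 ≠ 0.
  x = -1: f_y(-1, y) = -6*y**2 - 2*y + 8; vanishes at y ∈ {1}. (-1, 1): f_x = -88 ≠ 0.
  x = 0: f_y(0, y) = -6*y**2 + 2*y + 4; vanishes at y ∈ {1}. (0, 1): f_x = -48 ≠ 0.
  x = 1: f_y(1, y) = -6*y**2 + 6*y; vanishes at y ∈ {0, 1}. (1, 0): f_x = -18 ≠ 0; (1, 1): f_x = -20 ≠ 0.
  x = 2: f_y(2, y) = -6*y**2 + 10*y - 4; vanishes at y ∈ {1}. (2, 1): f_x = -4 ≠ 0.
  x = 3: f_y(3, y) = -6*y**2 + 14*y - 8; vanishes at y ∈ {1}. (3, 1): f_x = 0, f = 0 — SINGULAR.
  x = 4: f_y(4, y) = -6*y**2 + 18*y - 12; vanishes at y ∈ {1, 2}. (4, 1): f_x = -8 ≠ 0; (4, 2): f_x = -6 ≠ 0.
Only singular point on the grid: (3, 1).
Classify: substitute x = 3 + u, y = 1 + v and expand: f = -2*u**3 - u**2 + 2*u*v**2 - 2*v**3 + v**2.
No constant or linear terms (consistent with a singular point). Quadratic part: -u**2 + v**2. Cubic part: -2*u**3 + 2*u*v**2 - 2*v**3.
The quadratic part v**2 - u**2 = (v − u)(v + u) splits into two distinct linear factors, so there are two distinct tangent lines y − 1 = ±(x − 3) — this is a node (ordinary double point).
Classification: node.


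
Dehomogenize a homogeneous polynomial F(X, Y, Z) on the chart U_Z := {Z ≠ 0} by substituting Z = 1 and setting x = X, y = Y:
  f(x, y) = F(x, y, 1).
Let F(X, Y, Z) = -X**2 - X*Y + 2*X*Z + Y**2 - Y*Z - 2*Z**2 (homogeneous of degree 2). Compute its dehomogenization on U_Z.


f(x, y) = -x**2 - x*y + 2*x + y**2 - y - 2

On U_Z we set Z = 1. Each monomial c·X^i·Y^j·Z^k in F becomes c·x^i·y^j·1^k = c·x^i·y^j.
Substituting Z = 1: F(X, Y, 1) = -x**2 - x*y + 2*x + y**2 - y - 2.
Note: deg(f) ≤ deg(F) = 2; strict inequality happens when F is divisible by Z (lost terms).


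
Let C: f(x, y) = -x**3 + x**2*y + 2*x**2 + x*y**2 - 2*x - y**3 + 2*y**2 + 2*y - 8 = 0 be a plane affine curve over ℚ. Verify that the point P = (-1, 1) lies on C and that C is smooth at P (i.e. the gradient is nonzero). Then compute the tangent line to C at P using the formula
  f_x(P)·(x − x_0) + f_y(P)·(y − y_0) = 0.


Tangent line at P: -10*x + 2*y - 12 = 0.

Step 1: f(-1, 1) = 0, so P lies on C.
Step 2: partial derivatives
  f_x(x, y) = -3*x**2 + 2*x*y + 4*x + y**2 - 2, f_y(x, y) = x**2 + 2*x*y - 3*y**2 + 4*y + 2.
  f_x(P) = -10, f_y(P) = 2 (gradient nonzero, so P is smooth).
Step 3: tangent line at P: -10·(x − -1) + 2·(y − 1) = 0.
Expanding: -10*x + 2*y - 12 = 0.


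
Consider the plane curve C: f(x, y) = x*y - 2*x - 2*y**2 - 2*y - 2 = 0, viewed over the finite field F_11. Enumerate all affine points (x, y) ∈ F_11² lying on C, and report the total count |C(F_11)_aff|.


Affine F_11-points: {(3, 7), (3, 10), (4, 3), (4, 9), (5, 1), (5, 6), (6, 5), (6, 8), (10, 0), (10, 4)}; count = 10.

For each of the 121 pairs (x, y) ∈ F_11², evaluate f(x, y) mod 11. Record the zeros.
  x = 0: [0↦9, 1↦5, 2↦8, 3↦7, 4↦2, 5↦4, 6↦2, 7↦7, 8↦8, 9↦5, 10↦9]  zeros at y ∈ ∅
  x = 1: [0↦7, 1↦4, 2↦8, 3↦8, 4↦4, 5↦7, 6↦6, 7↦1, 8↦3, 9↦1, 10↦6]  zeros at y ∈ ∅
  x = 2: [0↦5, 1↦3, 2↦8, 3↦9, 4↦6, 5↦10, 6↦10, 7↦6, 8↦9, 9↦8, 10↦3]  zeros at y ∈ ∅
  x = 3: [0↦3, 1↦2, 2↦8, 3↦10, 4↦8, 5↦2, 6↦3, 7↦0, 8↦4, 9↦4, 10↦0]  zeros at y ∈ {7, 10}
  x = 4: [0↦1, 1↦1, 2↦8, 3↦0, 4↦10, 5↦5, 6↦7, 7↦5, 8↦10, 9↦0, 10↦8]  zeros at y ∈ {3, 9}
  x = 5: [0↦10, 1↦0, 2↦8, 3↦1, 4↦1, 5↦8, 6↦0, 7↦10, 8↦5, 9↦7, 10↦5]  zeros at y ∈ {1, 6}
  x = 6: [0↦8, 1↦10, 2↦8, 3↦2, 4↦3, 5↦0, 6↦4, 7↦4, 8↦0, 9↦3, 10↦2]  zeros at y ∈ {5, 8}
  x = 7: [0↦6, 1↦9, 2↦8, 3↦3, 4↦5, 5↦3, 6↦8, 7↦9, 8↦6, 9↦10, 10↦10]  zeros at y ∈ ∅
  x = 8: [0↦4, 1↦8, 2↦8, 3↦4, 4↦7, 5↦6, 6↦1, 7↦3, 8↦1, 9↦6, 10↦7]  zeros at y ∈ ∅
  x = 9: [0↦2, 1↦7, 2↦8, 3↦5, 4↦9, 5↦9, 6↦5, 7↦8, 8↦7, 9↦2, 10↦4]  zeros at y ∈ ∅
  x = 10: [0↦0, 1↦6, 2↦8, 3↦6, 4↦0, 5↦1, 6↦9, 7↦2, 8↦2, 9↦9, 10↦1]  zeros at y ∈ {0, 4}
Collecting zeros: affine points = {(3, 7), (3, 10), (4, 3), (4, 9), (5, 1), (5, 6), (6, 5), (6, 8), (10, 0), (10, 4)}.
Total count |C(F_11)_aff| = 10.


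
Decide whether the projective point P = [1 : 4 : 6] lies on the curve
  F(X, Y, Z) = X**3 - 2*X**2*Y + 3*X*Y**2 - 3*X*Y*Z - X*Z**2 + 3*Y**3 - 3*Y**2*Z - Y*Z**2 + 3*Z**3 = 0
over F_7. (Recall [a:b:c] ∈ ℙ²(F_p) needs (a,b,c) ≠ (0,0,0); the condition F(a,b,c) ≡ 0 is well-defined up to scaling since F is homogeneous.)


F(1,4,6) ≡ 5 (mod 7); P is NOT on the curve.

Evaluate F(1, 4, 6) term-by-term (mod 7).
  X**3 ↦ 1·1·1·1 = 1
  -2*X**2*Y ↦ -2·1·4·1 = -8
  3*X*Y**2 ↦ 3·1·16·1 = 48
  -3*X*Y*Z ↦ -3·1·4·6 = -72
  -X*Z**2 ↦ -1·1·1·36 = -36
  3*Y**3 ↦ 3·1·64·1 = 192
  -3*Y**2*Z ↦ -3·1·16·6 = -288
  -Y*Z**2 ↦ -1·1·4·36 = -144
  3*Z**3 ↦ 3·1·1·216 = 648
Sum: F(1, 4, 6) = (1) + (-8) + (48) + (-72) + (-36) + (192) + (-288) + (-144) + (648) = 341.
Reducing mod 7: 341 ≡ 5 (mod 7).
Since F(a, b, c) ≡ 5 ≠ 0 (mod 7), P does NOT lie on the curve.


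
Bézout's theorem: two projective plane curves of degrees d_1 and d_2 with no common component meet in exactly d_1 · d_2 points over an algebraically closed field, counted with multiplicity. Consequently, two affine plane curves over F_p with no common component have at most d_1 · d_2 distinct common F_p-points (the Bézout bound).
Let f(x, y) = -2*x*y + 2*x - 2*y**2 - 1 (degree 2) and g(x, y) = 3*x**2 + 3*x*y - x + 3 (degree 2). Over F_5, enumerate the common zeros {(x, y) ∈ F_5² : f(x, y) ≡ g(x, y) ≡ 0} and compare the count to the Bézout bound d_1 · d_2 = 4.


Common zeros: {(3, 2)}; count = 1; Bézout bound = 4.

deg(f) = 2, deg(g) = 2, so Bézout bound = 4.
Scan x ∈ F_5. For each x, list the y ∈ F_5 with f(x, y) ≡ 0 and those with g(x, y) ≡ 0 (mod 5); the common zeros in that column are the intersection.
  x = 0: f ≡ 0 at y ∈ ∅; g ≡ 0 at y ∈ ∅; common: ∅.
  x = 1: f ≡ 0 at y ∈ ∅; g ≡ 0 at y ∈ {0}; common: ∅.
  x = 2: f ≡ 0 at y ∈ {4}; g ≡ 0 at y ∈ {2}; common: ∅.
  x = 3: f ≡ 0 at y ∈ {0, 2}; g ≡ 0 at y ∈ {2}; common: {2}.
  x = 4: f ≡ 0 at y ∈ {3}; g ≡ 0 at y ∈ {4}; common: ∅.
Collecting: common zeros = {(3, 2)}, so the count is 1.
Comparison with the Bézout bound: 1 ≤ 4 = deg(f)·deg(g), as expected for curves with no common component (the affine F_5-count falls short of the bound because intersections may lie at infinity, over extension fields, or carry multiplicity).


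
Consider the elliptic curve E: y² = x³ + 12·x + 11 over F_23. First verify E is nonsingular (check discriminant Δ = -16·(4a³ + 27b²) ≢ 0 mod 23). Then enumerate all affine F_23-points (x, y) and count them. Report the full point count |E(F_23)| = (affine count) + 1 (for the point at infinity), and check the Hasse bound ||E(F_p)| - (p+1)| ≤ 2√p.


Affine points = {(1, 1), (1, 22), (4, 10), (4, 13), (5, 9), (5, 14), (6, 0), (7, 1), (7, 22), (10, 2), (10, 21), (11, 5), (11, 18), (13, 8), (13, 15), (14, 5), (14, 18), (15, 1), (15, 22), (21, 5), (21, 18)}; affine count = 21; |E(F_23)| = 22.

Discriminant check: Δ ∝ 4a³ + 27b² = 4·12³ + 27·11² = 4·1728 + 27·121 ≡ 13 (mod 23). Nonzero ⇒ E is nonsingular.
For each x ∈ F_23, compute rhs = x³ + 12·x + 11 mod 23, then count y ∈ F_23 with y² ≡ rhs.
  x = 0: rhs = 11, matching y values: none (0 points).
  x = 1: rhs = 1, matching y values: 1, 22 (2 points).
  x = 2: rhs = 20, matching y values: none (0 points).
  x = 3: rhs = 5, matching y values: none (0 points).
  x = 4: rhs = 8, matching y values: 10, 13 (2 points).
  x = 5: rhs = 12, matching y values: 9, 14 (2 points).
  x = 6: rhs = 0, matching y values: 0 (1 points).
  x = 7: rhs = 1, matching y values: 1, 22 (2 points).
  x = 8: rhs = 21, matching y values: none (0 points).
  x = 9: rhs = 20, matching y values: none (0 points).
  x = 10: rhs = 4, matching y values: 2, 21 (2 points).
  x = 11: rhs = 2, matching y values: 5, 18 (2 points).
  x = 12: rhs = 20, matching y values: none (0 points).
  x = 13: rhs = 18, matching y values: 8, 15 (2 points).
  x = 14: rhs = 2, matching y values: 5, 18 (2 points).
  x = 15: rhs = 1, matching y values: 1, 22 (2 points).
  x = 16: rhs = 21, matching y values: none (0 points).
  x = 17: rhs = 22, matching y values: none (0 points).
  x = 18: rhs = 10, matching y values: none (0 points).
  x = 19: rhs = 14, matching y values: none (0 points).
  x = 20: rhs = 17, matching y values: none (0 points).
  x = 21: rhs = 2, matching y values: 5, 18 (2 points).
  x = 22: rhs = 21, matching y values: none (0 points).
Total affine count: 21.
Full point count |E(F_23)| = 21 + 1 = 22.
Hasse bound: |22 − (23+1)| = |-2| = 2 ≤ 2√23 ≈ 9.5917 ✓.


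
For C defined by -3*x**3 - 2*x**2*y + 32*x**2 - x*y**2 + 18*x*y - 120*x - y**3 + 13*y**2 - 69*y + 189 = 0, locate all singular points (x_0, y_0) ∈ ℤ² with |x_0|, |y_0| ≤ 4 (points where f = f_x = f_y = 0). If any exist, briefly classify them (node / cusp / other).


Singular points: {(3, 3)}; classification: node.

Compute partial derivatives:
  f_x = -9*x**2 - 4*x*y + 64*x - y**2 + 18*y - 120.
  f_y = -2*x**2 - 2*x*y + 18*x - 3*y**2 + 26*y - 69.
Scan x_0 ∈ {−4, ..., 4}. For each x_0, f_y(x_0, y) is a polynomial in y; find its integer roots y ∈ {−4, ..., 4}, then test f_x and f at those candidates.
  x = -4: f_y(-4, y) = -3*y**2 + 34*y - 173; no integer root y with |y| ≤ 4.
  x = -3: f_y(-3, y) = -3*y**2 + 32*y - 141; no integer root y with |y| ≤ 4.
  x = -2: f_y(-2, y) = -3*y**2 + 30*y - 113; no integer root y with |y| ≤ 4.
  x = -1: f_y(-1, y) = -3*y**2 + 28*y - 89; no integer root y with |y| ≤ 4.
  x = 0: f_y(0, y) = -3*y**2 + 26*y - 69; no integer root y with |y| ≤ 4.
  x = 1: f_y(1, y) = -3*y**2 + 24*y - 53; no integer root y with |y| ≤ 4.
  x = 2: f_y(2, y) = -3*y**2 + 22*y - 41; no integer root y with |y| ≤ 4.
  x = 3: f_y(3, y) = -3*y**2 + 20*y - 33; vanishes at y ∈ {3}. (3, 3): f_x = 0, f = 0 — SINGULAR.
  x = 4: f_y(4, y) = -3*y**2 + 18*y - 29; no integer root y with |y| ≤ 4.
Only singular point on the grid: (3, 3).
Classify: substitute x = 3 + u, y = 3 + v and expand: f = -3*u**3 - 2*u**2*v - u**2 - u*v**2 - v**3 + v**2.
No constant or linear terms (consistent with a singular point). Quadratic part: -u**2 + v**2. Cubic part: -3*u**3 - 2*u**2*v - u*v**2 - v**3.
The quadratic part v**2 - u**2 = (v − u)(v + u) splits into two distinct linear factors, so there are two distinct tangent lines y − 3 = ±(x − 3) — this is a node (ordinary double point).
Classification: node.


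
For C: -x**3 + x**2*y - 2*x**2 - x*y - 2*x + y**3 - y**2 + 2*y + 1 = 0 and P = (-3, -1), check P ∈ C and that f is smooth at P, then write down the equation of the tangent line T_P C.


Tangent line at P: -10*x + 19*y - 11 = 0.

Step 1: f(-3, -1) = 0, so P lies on C.
Step 2: partial derivatives
  f_x(x, y) = -3*x**2 + 2*x*y - 4*x - y - 2, f_y(x, y) = x**2 - x + 3*y**2 - 2*y + 2.
  f_x(P) = -10, f_y(P) = 19 (gradient nonzero, so P is smooth).
Step 3: tangent line at P: -10·(x − -3) + 19·(y − -1) = 0.
Expanding: -10*x + 19*y - 11 = 0.


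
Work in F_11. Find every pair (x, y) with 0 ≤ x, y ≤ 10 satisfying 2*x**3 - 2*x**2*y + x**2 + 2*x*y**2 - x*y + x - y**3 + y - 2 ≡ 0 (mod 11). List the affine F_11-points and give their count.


Affine F_11-points: {(0, 8), (1, 6), (1, 9), (2, 8), (3, 5), (6, 9), (7, 1), (7, 4), (7, 9), (8, 2)}; count = 10.

For each of the 121 pairs (x, y) ∈ F_11², evaluate f(x, y) mod 11. Record the zeros.
  x = 0: [0↦9, 1↦9, 2↦3, 3↦7, 4↦4, 5↦10, 6↦8, 7↦3, 8↦0, 9↦4, 10↦9]  zeros at y ∈ {8}
  x = 1: [0↦2, 1↦1, 2↦9, 3↦9, 4↦6, 5↦5, 6↦0, 7↦7, 8↦9, 9↦0, 10↦7]  zeros at y ∈ {6, 9}
  x = 2: [0↦9, 1↦3, 2↦10, 3↦2, 4↦6, 5↦5, 6↦4, 7↦8, 8↦0, 9↦7, 10↦1]  zeros at y ∈ {8}
  x = 3: [0↦9, 1↦5, 2↦7, 3↦9, 4↦5, 5↦0, 6↦10, 7↦7, 8↦7, 9↦4, 10↦3]  zeros at y ∈ {5}
  x = 4: [0↦3, 1↦8, 2↦1, 3↦9, 4↦4, 5↦2, 6↦8, 7↦5, 8↦9, 9↦3, 10↦3]  zeros at y ∈ ∅
  x = 5: [0↦3, 1↦2, 2↦4, 3↦3, 4↦4, 5↦1, 6↦10, 7↦3, 8↦7, 9↦5, 10↦2]  zeros at y ∈ ∅
  x = 6: [0↦10, 1↦10, 2↦6, 3↦3, 4↦6, 5↦9, 6↦6, 7↦2, 8↦2, 9↦0, 10↦1]  zeros at y ∈ {9}
  x = 7: [0↦3, 1↦0, 2↦8, 3↦10, 4↦0, 5↦5, 6↦8, 7↦3, 8↦6, 9↦0, 10↦1]  zeros at y ∈ {1, 4, 9}
  x = 8: [0↦5, 1↦6, 2↦0, 3↦3, 4↦9, 5↦1, 6↦6, 7↦7, 8↦9, 9↦6, 10↦3]  zeros at y ∈ {2}
  x = 9: [0↦6, 1↦7, 2↦5, 3↦5, 4↦1, 5↦9, 6↦1, 7↦4, 8↦1, 9↦8, 10↦8]  zeros at y ∈ ∅
  x = 10: [0↦7, 1↦4, 2↦2, 3↦6, 4↦10, 5↦8, 6↦5, 7↦6, 8↦5, 9↦7, 10↦6]  zeros at y ∈ ∅
Collecting zeros: affine points = {(0, 8), (1, 6), (1, 9), (2, 8), (3, 5), (6, 9), (7, 1), (7, 4), (7, 9), (8, 2)}.
Total count |C(F_11)_aff| = 10.


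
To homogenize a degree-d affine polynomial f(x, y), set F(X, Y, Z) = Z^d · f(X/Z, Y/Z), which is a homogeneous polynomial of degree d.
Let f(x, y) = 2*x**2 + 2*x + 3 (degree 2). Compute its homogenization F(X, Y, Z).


F(X, Y, Z) = 2*X**2 + 2*X*Z + 3*Z**2

deg(f) = 2.
Substitute x = X/Z, y = Y/Z into f, then multiply by Z^2.
  monomial 2·x^2·y^0 ↦ 2·X^2·Y^0·Z^0.
  monomial 2·x^1·y^0 ↦ 2·X^1·Y^0·Z^1.
  monomial 3·x^0·y^0 ↦ 3·X^0·Y^0·Z^2.
Collecting: F(X, Y, Z) = 2*X**2 + 2*X*Z + 3*Z**2.


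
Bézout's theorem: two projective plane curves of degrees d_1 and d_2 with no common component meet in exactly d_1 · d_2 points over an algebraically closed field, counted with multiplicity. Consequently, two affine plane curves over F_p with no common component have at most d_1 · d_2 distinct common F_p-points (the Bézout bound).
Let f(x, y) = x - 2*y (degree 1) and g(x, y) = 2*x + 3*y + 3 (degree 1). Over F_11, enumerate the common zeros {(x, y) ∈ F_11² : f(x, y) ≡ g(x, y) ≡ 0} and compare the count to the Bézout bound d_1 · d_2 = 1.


Common zeros: {(7, 9)}; count = 1; Bézout bound = 1.

deg(f) = 1, deg(g) = 1, so Bézout bound = 1.
Scan x ∈ F_11. For each x, list the y ∈ F_11 with f(x, y) ≡ 0 and those with g(x, y) ≡ 0 (mod 11); the common zeros in that column are the intersection.
  x = 0: f ≡ 0 at y ∈ {0}; g ≡ 0 at y ∈ {10}; common: ∅.
  x = 1: f ≡ 0 at y ∈ {6}; g ≡ 0 at y ∈ {2}; common: ∅.
  x = 2: f ≡ 0 at y ∈ {1}; g ≡ 0 at y ∈ {5}; common: ∅.
  x = 3: f ≡ 0 at y ∈ {7}; g ≡ 0 at y ∈ {8}; common: ∅.
  x = 4: f ≡ 0 at y ∈ {2}; g ≡ 0 at y ∈ {0}; common: ∅.
  x = 5: f ≡ 0 at y ∈ {8}; g ≡ 0 at y ∈ {3}; common: ∅.
  x = 6: f ≡ 0 at y ∈ {3}; g ≡ 0 at y ∈ {6}; common: ∅.
  x = 7: f ≡ 0 at y ∈ {9}; g ≡ 0 at y ∈ {9}; common: {9}.
  x = 8: f ≡ 0 at y ∈ {4}; g ≡ 0 at y ∈ {1}; common: ∅.
  x = 9: f ≡ 0 at y ∈ {10}; g ≡ 0 at y ∈ {4}; common: ∅.
  x = 10: f ≡ 0 at y ∈ {5}; g ≡ 0 at y ∈ {7}; common: ∅.
Collecting: common zeros = {(7, 9)}, so the count is 1.
Comparison with the Bézout bound: 1 ≤ 1 = deg(f)·deg(g), as expected for curves with no common component (the bound is attained).


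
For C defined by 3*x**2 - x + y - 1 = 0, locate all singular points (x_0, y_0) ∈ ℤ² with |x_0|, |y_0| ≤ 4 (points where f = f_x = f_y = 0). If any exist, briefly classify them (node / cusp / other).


No singular points in the scanned grid; C is smooth there.

Compute partial derivatives:
  f_x = 6*x - 1.
  f_y = 1.
f_y = 1 is a nonzero constant, so f_y never vanishes: no point (x, y) can satisfy f = f_x = f_y = 0. In particular no (x, y) ∈ {−4, ..., 4}² is singular; the curve is smooth.


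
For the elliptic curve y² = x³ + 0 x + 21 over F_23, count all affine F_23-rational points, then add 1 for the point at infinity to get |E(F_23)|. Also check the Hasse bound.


Affine points = {(2, 11), (2, 12), (3, 5), (3, 18), (4, 4), (4, 19), (5, 10), (5, 13), (8, 2), (8, 21), (10, 3), (10, 20), (11, 8), (11, 15), (12, 1), (12, 22), (16, 0), (17, 9), (17, 14), (19, 7), (19, 16), (21, 6), (21, 17)}; affine count = 23; |E(F_23)| = 24.

Discriminant check: Δ ∝ 4a³ + 27b² = 4·0³ + 27·21² = 4·0 + 27·441 ≡ 16 (mod 23). Nonzero ⇒ E is nonsingular.
For each x ∈ F_23, compute rhs = x³ + 0·x + 21 mod 23, then count y ∈ F_23 with y² ≡ rhs.
  x = 0: rhs = 21, matching y values: none (0 points).
  x = 1: rhs = 22, matching y values: none (0 points).
  x = 2: rhs = 6, matching y values: 11, 12 (2 points).
  x = 3: rhs = 2, matching y values: 5, 18 (2 points).
  x = 4: rhs = 16, matching y values: 4, 19 (2 points).
  x = 5: rhs = 8, matching y values: 10, 13 (2 points).
  x = 6: rhs = 7, matching y values: none (0 points).
  x = 7: rhs = 19, matching y values: none (0 points).
  x = 8: rhs = 4, matching y values: 2, 21 (2 points).
  x = 9: rhs = 14, matching y values: none (0 points).
  x = 10: rhs = 9, matching y values: 3, 20 (2 points).
  x = 11: rhs = 18, matching y values: 8, 15 (2 points).
  x = 12: rhs = 1, matching y values: 1, 22 (2 points).
  x = 13: rhs = 10, matching y values: none (0 points).
  x = 14: rhs = 5, matching y values: none (0 points).
  x = 15: rhs = 15, matching y values: none (0 points).
  x = 16: rhs = 0, matching y values: 0 (1 points).
  x = 17: rhs = 12, matching y values: 9, 14 (2 points).
  x = 18: rhs = 11, matching y values: none (0 points).
  x = 19: rhs = 3, matching y values: 7, 16 (2 points).
  x = 20: rhs = 17, matching y values: none (0 points).
  x = 21: rhs = 13, matching y values: 6, 17 (2 points).
  x = 22: rhs = 20, matching y values: none (0 points).
Total affine count: 23.
Full point count |E(F_23)| = 23 + 1 = 24.
Hasse bound: |24 − (23+1)| = |0| = 0 ≤ 2√23 ≈ 9.5917 ✓.


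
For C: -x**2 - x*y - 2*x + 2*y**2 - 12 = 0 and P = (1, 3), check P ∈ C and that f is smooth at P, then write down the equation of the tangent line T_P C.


Tangent line at P: -7*x + 11*y - 26 = 0.

Step 1: f(1, 3) = 0, so P lies on C.
Step 2: partial derivatives
  f_x(x, y) = -2*x - y - 2, f_y(x, y) = -x + 4*y.
  f_x(P) = -7, f_y(P) = 11 (gradient nonzero, so P is smooth).
Step 3: tangent line at P: -7·(x − 1) + 11·(y − 3) = 0.
Expanding: -7*x + 11*y - 26 = 0.


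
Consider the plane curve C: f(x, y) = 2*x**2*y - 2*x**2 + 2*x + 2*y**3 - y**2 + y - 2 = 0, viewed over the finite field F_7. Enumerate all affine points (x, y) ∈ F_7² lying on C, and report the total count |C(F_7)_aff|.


Affine F_7-points: {(0, 1), (1, 5), (3, 0), (4, 5), (5, 0)}; count = 5.

For each of the 49 pairs (x, y) ∈ F_7², evaluate f(x, y) mod 7. Record the zeros.
  x = 0: [0↦5, 1↦0, 2↦5, 3↦4, 4↦2, 5↦4, 6↦1]  zeros at y ∈ {1}
  x = 1: [0↦5, 1↦2, 2↦2, 3↦3, 4↦3, 5↦0, 6↦6]  zeros at y ∈ {5}
  x = 2: [0↦1, 1↦4, 2↦3, 3↦3, 4↦2, 5↦5, 6↦3]  zeros at y ∈ ∅
  x = 3: [0↦0, 1↦6, 2↦1, 3↦4, 4↦6, 5↦5, 6↦6]  zeros at y ∈ {0}
  x = 4: [0↦2, 1↦1, 2↦3, 3↦6, 4↦1, 5↦0, 6↦1]  zeros at y ∈ {5}
  x = 5: [0↦0, 1↦3, 2↦2, 3↦2, 4↦1, 5↦4, 6↦2]  zeros at y ∈ {0}
  x = 6: [0↦1, 1↦5, 2↦5, 3↦6, 4↦6, 5↦3, 6↦2]  zeros at y ∈ ∅
Collecting zeros: affine points = {(0, 1), (1, 5), (3, 0), (4, 5), (5, 0)}.
Total count |C(F_7)_aff| = 5.


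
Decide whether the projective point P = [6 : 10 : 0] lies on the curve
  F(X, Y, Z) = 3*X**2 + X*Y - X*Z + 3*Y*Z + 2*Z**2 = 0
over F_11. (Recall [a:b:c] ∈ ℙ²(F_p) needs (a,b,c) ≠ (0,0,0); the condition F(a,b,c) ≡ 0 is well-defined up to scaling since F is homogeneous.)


F(6,10,0) ≡ 3 (mod 11); P is NOT on the curve.

Evaluate F(6, 10, 0) term-by-term (mod 11).
  3*X**2 ↦ 3·36·1·1 = 108
  X*Y ↦ 1·6·10·1 = 60
  -X*Z ↦ -1·6·1·0 = 0
  3*Y*Z ↦ 3·1·10·0 = 0
  2*Z**2 ↦ 2·1·1·0 = 0
Sum: F(6, 10, 0) = (108) + (60) + (0) + (0) + (0) = 168.
Reducing mod 11: 168 ≡ 3 (mod 11).
Since F(a, b, c) ≡ 3 ≠ 0 (mod 11), P does NOT lie on the curve.


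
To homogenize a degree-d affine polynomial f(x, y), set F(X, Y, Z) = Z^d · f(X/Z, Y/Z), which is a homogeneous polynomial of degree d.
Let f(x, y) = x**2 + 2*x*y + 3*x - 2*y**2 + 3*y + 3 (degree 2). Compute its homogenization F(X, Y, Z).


F(X, Y, Z) = X**2 + 2*X*Y + 3*X*Z - 2*Y**2 + 3*Y*Z + 3*Z**2

deg(f) = 2.
Substitute x = X/Z, y = Y/Z into f, then multiply by Z^2.
  monomial 1·x^2·y^0 ↦ 1·X^2·Y^0·Z^0.
  monomial 2·x^1·y^1 ↦ 2·X^1·Y^1·Z^0.
  monomial 3·x^1·y^0 ↦ 3·X^1·Y^0·Z^1.
  monomial -2·x^0·y^2 ↦ -2·X^0·Y^2·Z^0.
  monomial 3·x^0·y^1 ↦ 3·X^0·Y^1·Z^1.
  monomial 3·x^0·y^0 ↦ 3·X^0·Y^0·Z^2.
Collecting: F(X, Y, Z) = X**2 + 2*X*Y + 3*X*Z - 2*Y**2 + 3*Y*Z + 3*Z**2.


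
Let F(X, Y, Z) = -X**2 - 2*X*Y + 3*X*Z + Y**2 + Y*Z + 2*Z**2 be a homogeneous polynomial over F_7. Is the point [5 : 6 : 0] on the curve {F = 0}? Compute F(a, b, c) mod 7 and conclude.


F(5,6,0) ≡ 0 (mod 7); P is on the curve.

Evaluate F(5, 6, 0) term-by-term (mod 7).
  -X**2 ↦ -1·25·1·1 = -25
  -2*X*Y ↦ -2·5·6·1 = -60
  3*X*Z ↦ 3·5·1·0 = 0
  Y**2 ↦ 1·1·36·1 = 36
  Y*Z ↦ 1·1·6·0 = 0
  2*Z**2 ↦ 2·1·1·0 = 0
Sum: F(5, 6, 0) = (-25) + (-60) + (0) + (36) + (0) + (0) = -49.
Reducing mod 7: -49 ≡ 0 (mod 7).
Since F(a, b, c) ≡ 0 (mod 7), P lies on the curve.


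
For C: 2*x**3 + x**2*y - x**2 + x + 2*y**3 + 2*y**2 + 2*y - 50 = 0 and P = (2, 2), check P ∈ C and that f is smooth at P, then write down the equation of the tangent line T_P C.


Tangent line at P: 29*x + 38*y - 134 = 0.

Step 1: f(2, 2) = 0, so P lies on C.
Step 2: partial derivatives
  f_x(x, y) = 6*x**2 + 2*x*y - 2*x + 1, f_y(x, y) = x**2 + 6*y**2 + 4*y + 2.
  f_x(P) = 29, f_y(P) = 38 (gradient nonzero, so P is smooth).
Step 3: tangent line at P: 29·(x − 2) + 38·(y − 2) = 0.
Expanding: 29*x + 38*y - 134 = 0.


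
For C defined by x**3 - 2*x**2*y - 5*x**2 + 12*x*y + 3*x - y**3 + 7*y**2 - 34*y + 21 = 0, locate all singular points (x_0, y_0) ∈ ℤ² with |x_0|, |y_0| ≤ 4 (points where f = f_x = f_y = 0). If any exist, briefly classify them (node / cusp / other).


Singular points: {(3, 2)}; classification: cusp.

Compute partial derivatives:
  f_x = 3*x**2 - 4*x*y - 10*x + 12*y + 3.
  f_y = -2*x**2 + 12*x - 3*y**2 + 14*y - 34.
Scan x_0 ∈ {−4, ..., 4}. For each x_0, f_y(x_0, y) is a polynomial in y; find its integer roots y ∈ {−4, ..., 4}, then test f_x and f at those candidates.
  x = -4: f_y(-4, y) = -3*y**2 + 14*y - 114; no integer root y with |y| ≤ 4.
  x = -3: f_y(-3, y) = -3*y**2 + 14*y - 88; no integer root y with |y| ≤ 4.
  x = -2: f_y(-2, y) = -3*y**2 + 14*y - 66; no integer root y with |y| ≤ 4.
  x = -1: f_y(-1, y) = -3*y**2 + 14*y - 48; no integer root y with |y| ≤ 4.
  x = 0: f_y(0, y) = -3*y**2 + 14*y - 34; no integer root y with |y| ≤ 4.
  x = 1: f_y(1, y) = -3*y**2 + 14*y - 24; no integer root y with |y| ≤ 4.
  x = 2: f_y(2, y) = -3*y**2 + 14*y - 18; no integer root y with |y| ≤ 4.
  x = 3: f_y(3, y) = -3*y**2 + 14*y - 16; vanishes at y ∈ {2}. (3, 2): f_x = 0, f = 0 — SINGULAR.
  x = 4: f_y(4, y) = -3*y**2 + 14*y - 18; no integer root y with |y| ≤ 4.
Only singular point on the grid: (3, 2).
Classify: substitute x = 3 + u, y = 2 + v and expand: f = u**3 - 2*u**2*v - v**3 + v**2.
No constant or linear terms (consistent with a singular point). Quadratic part: v**2. Cubic part: u**3 - 2*u**2*v - v**3.
The quadratic part v**2 is a perfect square, so there is a single (double) tangent line v = 0, i.e. y = 2. Restricting the cubic part to that line (v = 0) leaves u**3 ≠ 0, so f is not divisible by v and the branch is v² ≈ -u**3 to lowest order — this is a cusp.
Classification: cusp.


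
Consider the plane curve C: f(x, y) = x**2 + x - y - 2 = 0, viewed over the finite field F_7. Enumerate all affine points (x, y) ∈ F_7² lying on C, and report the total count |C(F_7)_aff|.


Affine F_7-points: {(0, 5), (1, 0), (2, 4), (3, 3), (4, 4), (5, 0), (6, 5)}; count = 7.

For each of the 49 pairs (x, y) ∈ F_7², evaluate f(x, y) mod 7. Record the zeros.
  x = 0: [0↦5, 1↦4, 2↦3, 3↦2, 4↦1, 5↦0, 6↦6]  zeros at y ∈ {5}
  x = 1: [0↦0, 1↦6, 2↦5, 3↦4, 4↦3, 5↦2, 6↦1]  zeros at y ∈ {0}
  x = 2: [0↦4, 1↦3, 2↦2, 3↦1, 4↦0, 5↦6, 6↦5]  zeros at y ∈ {4}
  x = 3: [0↦3, 1↦2, 2↦1, 3↦0, 4↦6, 5↦5, 6↦4]  zeros at y ∈ {3}
  x = 4: [0↦4, 1↦3, 2↦2, 3↦1, 4↦0, 5↦6, 6↦5]  zeros at y ∈ {4}
  x = 5: [0↦0, 1↦6, 2↦5, 3↦4, 4↦3, 5↦2, 6↦1]  zeros at y ∈ {0}
  x = 6: [0↦5, 1↦4, 2↦3, 3↦2, 4↦1, 5↦0, 6↦6]  zeros at y ∈ {5}
Collecting zeros: affine points = {(0, 5), (1, 0), (2, 4), (3, 3), (4, 4), (5, 0), (6, 5)}.
Total count |C(F_7)_aff| = 7.


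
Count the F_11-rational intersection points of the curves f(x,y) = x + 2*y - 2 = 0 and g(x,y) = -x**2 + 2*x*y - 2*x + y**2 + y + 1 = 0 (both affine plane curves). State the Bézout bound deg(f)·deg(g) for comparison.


Common zeros: {(8, 8), (10, 7)}; count = 2; Bézout bound = 2.

deg(f) = 1, deg(g) = 2, so Bézout bound = 2.
Scan x ∈ F_11. For each x, list the y ∈ F_11 with f(x, y) ≡ 0 and those with g(x, y) ≡ 0 (mod 11); the common zeros in that column are the intersection.
  x = 0: f ≡ 0 at y ∈ {1}; g ≡ 0 at y ∈ ∅; common: ∅.
  x = 1: f ≡ 0 at y ∈ {6}; g ≡ 0 at y ∈ ∅; common: ∅.
  x = 2: f ≡ 0 at y ∈ {0}; g ≡ 0 at y ∈ {7, 10}; common: ∅.
  x = 3: f ≡ 0 at y ∈ {5}; g ≡ 0 at y ∈ ∅; common: ∅.
  x = 4: f ≡ 0 at y ∈ {10}; g ≡ 0 at y ∈ ∅; common: ∅.
  x = 5: f ≡ 0 at y ∈ {4}; g ≡ 0 at y ∈ {1, 10}; common: ∅.
  x = 6: f ≡ 0 at y ∈ {9}; g ≡ 0 at y ∈ {1, 8}; common: ∅.
  x = 7: f ≡ 0 at y ∈ {3}; g ≡ 0 at y ∈ {9}; common: ∅.
  x = 8: f ≡ 0 at y ∈ {8}; g ≡ 0 at y ∈ {8}; common: {8}.
  x = 9: f ≡ 0 at y ∈ {2}; g ≡ 0 at y ∈ {5, 9}; common: ∅.
  x = 10: f ≡ 0 at y ∈ {7}; g ≡ 0 at y ∈ {5, 7}; common: {7}.
Collecting: common zeros = {(8, 8), (10, 7)}, so the count is 2.
Comparison with the Bézout bound: 2 ≤ 2 = deg(f)·deg(g), as expected for curves with no common component (the bound is attained).
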